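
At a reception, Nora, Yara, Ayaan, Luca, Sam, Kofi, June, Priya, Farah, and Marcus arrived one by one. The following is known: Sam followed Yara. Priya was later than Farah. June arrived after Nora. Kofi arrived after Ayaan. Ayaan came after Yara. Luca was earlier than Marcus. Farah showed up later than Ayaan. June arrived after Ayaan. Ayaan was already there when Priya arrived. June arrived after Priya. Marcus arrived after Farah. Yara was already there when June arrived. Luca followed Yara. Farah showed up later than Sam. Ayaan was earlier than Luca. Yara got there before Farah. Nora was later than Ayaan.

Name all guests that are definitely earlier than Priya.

Ayaan, Farah, Sam, Yara

Directly stated before Priya: Ayaan and Farah.
Sam reaches Priya via Sam → Farah → Priya.
Yara reaches Priya via Yara → Ayaan → Priya.
No chain forces Luca (or any of the others) ahead of Priya.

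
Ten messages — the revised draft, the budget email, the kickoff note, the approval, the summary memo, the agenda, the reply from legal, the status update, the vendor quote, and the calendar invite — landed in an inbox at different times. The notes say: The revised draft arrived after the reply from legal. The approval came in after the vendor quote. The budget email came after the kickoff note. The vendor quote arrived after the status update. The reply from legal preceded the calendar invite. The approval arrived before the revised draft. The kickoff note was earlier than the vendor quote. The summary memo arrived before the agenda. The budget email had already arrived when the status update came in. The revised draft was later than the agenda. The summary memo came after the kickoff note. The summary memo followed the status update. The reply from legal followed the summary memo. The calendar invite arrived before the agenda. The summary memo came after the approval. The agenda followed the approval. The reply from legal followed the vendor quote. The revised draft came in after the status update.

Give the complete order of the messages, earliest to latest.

the kickoff note, the budget email, the status update, the vendor quote, the approval, the summary memo, the reply from legal, the calendar invite, the agenda, the revised draft

The constraints fix every adjacent pair, so only one ordering works:
the kickoff note → the budget email → the status update → the vendor quote → the approval → the summary memo → the reply from legal → the calendar invite → the agenda → the revised draft.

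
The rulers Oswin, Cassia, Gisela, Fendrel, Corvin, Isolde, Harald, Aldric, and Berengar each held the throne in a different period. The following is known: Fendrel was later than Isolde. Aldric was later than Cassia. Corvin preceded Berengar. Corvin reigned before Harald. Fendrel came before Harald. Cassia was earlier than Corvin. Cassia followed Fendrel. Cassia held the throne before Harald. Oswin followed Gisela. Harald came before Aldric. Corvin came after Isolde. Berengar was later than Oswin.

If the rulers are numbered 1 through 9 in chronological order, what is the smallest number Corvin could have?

Cassia, Fendrel, and Isolde must all come before Corvin — 3 forced predecessors.
Nothing else is forced ahead of Corvin, so their earliest slot is position 3 + 1 = 4.

4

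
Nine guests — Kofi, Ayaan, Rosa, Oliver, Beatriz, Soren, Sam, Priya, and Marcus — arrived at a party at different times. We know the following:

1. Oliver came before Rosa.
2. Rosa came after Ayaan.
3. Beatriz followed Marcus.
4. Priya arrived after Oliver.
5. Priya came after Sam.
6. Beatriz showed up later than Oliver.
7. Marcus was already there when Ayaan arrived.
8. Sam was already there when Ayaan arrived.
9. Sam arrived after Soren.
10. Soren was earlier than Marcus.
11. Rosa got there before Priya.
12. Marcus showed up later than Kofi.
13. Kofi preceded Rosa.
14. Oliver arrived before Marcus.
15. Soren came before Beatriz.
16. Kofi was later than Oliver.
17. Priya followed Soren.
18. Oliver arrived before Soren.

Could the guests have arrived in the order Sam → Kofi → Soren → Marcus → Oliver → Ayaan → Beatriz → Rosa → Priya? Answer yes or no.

no

The constraints require Soren before Sam, but in the proposed sequence Sam appears ahead of Soren. That one violation is enough.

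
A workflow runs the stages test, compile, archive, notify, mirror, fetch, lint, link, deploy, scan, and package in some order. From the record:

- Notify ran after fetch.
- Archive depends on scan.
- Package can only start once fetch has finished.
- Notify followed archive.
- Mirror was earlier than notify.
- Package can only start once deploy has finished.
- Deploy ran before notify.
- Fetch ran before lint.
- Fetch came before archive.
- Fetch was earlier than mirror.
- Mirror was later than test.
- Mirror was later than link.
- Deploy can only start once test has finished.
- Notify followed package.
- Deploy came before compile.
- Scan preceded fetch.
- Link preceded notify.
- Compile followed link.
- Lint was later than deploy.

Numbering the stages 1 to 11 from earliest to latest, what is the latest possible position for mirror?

Mirror must come before notify — 1 stage forced after it.
Everything else can be placed before mirror in some valid order, so mirror can sit as late as position 11 − 1 = 10.

10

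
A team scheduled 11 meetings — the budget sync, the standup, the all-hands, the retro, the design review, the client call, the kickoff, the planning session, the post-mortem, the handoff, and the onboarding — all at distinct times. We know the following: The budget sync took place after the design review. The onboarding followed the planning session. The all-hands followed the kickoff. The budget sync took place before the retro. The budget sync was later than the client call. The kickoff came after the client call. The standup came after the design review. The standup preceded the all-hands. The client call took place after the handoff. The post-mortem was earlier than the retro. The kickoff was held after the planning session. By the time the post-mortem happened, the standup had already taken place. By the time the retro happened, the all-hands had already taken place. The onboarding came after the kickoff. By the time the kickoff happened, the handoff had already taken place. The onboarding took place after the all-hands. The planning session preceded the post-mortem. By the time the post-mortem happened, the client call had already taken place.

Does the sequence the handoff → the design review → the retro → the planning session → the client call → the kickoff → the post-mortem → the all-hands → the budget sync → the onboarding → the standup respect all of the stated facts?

The constraints require the post-mortem before the retro, but in the proposed sequence the retro appears ahead of the post-mortem. That one violation is enough.

no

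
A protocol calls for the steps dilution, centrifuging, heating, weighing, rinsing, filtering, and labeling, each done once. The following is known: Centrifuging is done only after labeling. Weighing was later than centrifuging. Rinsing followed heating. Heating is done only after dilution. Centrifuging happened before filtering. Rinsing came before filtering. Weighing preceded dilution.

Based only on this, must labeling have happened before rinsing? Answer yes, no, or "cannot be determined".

Chain the constraints: labeling → centrifuging → weighing → dilution → heating → rinsing. Each link is directly stated, so labeling comes before rinsing.

yes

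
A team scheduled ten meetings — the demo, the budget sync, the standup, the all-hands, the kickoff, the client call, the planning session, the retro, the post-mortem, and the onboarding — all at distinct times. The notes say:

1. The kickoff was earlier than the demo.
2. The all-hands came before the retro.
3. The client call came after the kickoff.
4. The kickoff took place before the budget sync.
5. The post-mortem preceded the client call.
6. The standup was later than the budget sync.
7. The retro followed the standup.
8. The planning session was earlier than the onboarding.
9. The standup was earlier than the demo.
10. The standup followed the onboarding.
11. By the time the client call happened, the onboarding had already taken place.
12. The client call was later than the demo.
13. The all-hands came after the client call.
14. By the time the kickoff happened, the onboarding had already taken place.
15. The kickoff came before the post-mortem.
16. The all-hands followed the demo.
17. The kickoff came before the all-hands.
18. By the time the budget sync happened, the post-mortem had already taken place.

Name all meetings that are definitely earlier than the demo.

the budget sync, the kickoff, the onboarding, the planning session, the post-mortem, the standup

Directly stated before the demo: the kickoff and the standup.
The budget sync reaches the demo via the budget sync → the standup → the demo.
The onboarding reaches the demo via the onboarding → the kickoff → the demo.
The planning session reaches the demo via the planning session → the onboarding → the kickoff → the demo.
Likewise the post-mortem reaches the demo by chaining the stated constraints.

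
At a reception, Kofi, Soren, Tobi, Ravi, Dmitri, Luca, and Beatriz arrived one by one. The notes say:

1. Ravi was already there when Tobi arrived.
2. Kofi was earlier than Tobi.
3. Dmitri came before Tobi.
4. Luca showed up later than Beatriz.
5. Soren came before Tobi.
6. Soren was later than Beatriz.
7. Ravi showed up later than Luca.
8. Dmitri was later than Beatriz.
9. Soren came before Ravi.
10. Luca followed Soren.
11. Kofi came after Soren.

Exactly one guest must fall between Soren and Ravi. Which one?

Tracing the constraints gives Soren → Luca → Ravi, so Luca sits after Soren and before Ravi.
No other guest is forced both after Soren and before Ravi.

Luca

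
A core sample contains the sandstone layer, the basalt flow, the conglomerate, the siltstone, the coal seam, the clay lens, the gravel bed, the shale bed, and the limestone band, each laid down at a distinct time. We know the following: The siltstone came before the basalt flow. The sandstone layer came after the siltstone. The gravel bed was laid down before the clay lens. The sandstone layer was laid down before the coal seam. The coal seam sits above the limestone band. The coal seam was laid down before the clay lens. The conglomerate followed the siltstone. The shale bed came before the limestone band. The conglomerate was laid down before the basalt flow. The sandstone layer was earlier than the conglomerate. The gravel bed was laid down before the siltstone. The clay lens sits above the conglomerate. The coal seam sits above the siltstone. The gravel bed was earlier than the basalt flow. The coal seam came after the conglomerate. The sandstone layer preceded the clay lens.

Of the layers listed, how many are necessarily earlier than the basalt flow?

Directly stated before the basalt flow: the conglomerate, the gravel bed, and the siltstone.
The sandstone layer reaches the basalt flow via the sandstone layer → the conglomerate → the basalt flow.
That's the conglomerate, the gravel bed, the sandstone layer, and the siltstone — 4 in all.

4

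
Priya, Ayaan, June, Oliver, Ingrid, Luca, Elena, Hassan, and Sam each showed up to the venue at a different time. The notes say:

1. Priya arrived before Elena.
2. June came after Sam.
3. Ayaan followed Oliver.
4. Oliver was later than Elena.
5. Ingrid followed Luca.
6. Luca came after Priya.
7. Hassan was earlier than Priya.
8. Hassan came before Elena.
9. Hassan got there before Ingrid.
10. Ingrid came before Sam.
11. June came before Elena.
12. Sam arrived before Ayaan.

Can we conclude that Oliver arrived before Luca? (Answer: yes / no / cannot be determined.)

no

Tracing the constraints gives Luca → Ingrid → Sam → June → Elena → Oliver, so Luca must come before Oliver.
That means Oliver cannot be before Luca.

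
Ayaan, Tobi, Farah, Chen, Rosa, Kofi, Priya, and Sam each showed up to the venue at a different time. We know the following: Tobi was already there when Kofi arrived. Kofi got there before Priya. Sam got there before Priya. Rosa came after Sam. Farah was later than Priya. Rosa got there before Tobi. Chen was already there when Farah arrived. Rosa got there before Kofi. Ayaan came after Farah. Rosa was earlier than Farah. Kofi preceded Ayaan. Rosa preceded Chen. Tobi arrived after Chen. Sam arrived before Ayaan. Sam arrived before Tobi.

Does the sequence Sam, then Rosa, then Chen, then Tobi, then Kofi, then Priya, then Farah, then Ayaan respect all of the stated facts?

Check each stated constraint against the proposed order — e.g. Sam is ahead of Priya; Sam is ahead of Ayaan. Every pair is in the required order; nothing is violated.

yes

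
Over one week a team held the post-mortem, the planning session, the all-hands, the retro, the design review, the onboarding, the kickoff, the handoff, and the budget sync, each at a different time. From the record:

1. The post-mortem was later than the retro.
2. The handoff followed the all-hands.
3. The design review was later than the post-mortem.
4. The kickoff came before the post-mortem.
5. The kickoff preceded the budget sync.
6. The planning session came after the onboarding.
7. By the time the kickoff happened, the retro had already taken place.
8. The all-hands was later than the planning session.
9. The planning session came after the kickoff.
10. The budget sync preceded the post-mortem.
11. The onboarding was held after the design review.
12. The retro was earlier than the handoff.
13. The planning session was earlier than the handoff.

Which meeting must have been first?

the retro

The retro has a chain of constraints placing it before every other meeting, so the retro must be first.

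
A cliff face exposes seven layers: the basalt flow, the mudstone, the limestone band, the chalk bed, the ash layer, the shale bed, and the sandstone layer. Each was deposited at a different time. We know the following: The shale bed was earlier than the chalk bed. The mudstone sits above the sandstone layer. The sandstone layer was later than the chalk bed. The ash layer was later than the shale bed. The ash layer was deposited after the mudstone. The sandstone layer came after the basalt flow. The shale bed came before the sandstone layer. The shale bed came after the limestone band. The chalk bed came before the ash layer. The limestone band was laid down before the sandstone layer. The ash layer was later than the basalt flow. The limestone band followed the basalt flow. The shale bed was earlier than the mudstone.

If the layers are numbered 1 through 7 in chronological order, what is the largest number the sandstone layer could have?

The sandstone layer must come before the ash layer and the mudstone — 2 layers forced after it.
Everything else can be placed before the sandstone layer in some valid order, so the sandstone layer can sit as late as position 7 − 2 = 5.

5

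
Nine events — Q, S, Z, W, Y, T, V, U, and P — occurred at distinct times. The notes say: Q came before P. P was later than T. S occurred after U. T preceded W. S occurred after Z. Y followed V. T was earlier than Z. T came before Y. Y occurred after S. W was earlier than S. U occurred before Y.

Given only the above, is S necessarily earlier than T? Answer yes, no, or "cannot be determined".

Tracing the constraints gives T → Z → S, so T must come before S.
That means S cannot be before T.

no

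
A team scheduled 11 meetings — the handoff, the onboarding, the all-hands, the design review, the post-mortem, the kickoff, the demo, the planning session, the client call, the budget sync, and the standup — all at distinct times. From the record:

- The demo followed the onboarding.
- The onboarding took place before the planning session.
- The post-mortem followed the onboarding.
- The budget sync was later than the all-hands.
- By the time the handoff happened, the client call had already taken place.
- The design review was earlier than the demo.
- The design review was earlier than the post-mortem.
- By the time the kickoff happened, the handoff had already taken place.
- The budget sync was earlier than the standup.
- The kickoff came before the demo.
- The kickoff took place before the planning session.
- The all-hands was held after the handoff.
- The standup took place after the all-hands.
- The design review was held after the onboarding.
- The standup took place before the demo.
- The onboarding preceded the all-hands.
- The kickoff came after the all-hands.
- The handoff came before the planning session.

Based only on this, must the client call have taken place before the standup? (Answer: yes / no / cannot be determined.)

yes

Chain the constraints: the client call → the handoff → the all-hands → the standup. Each link is directly stated, so the client call comes before the standup.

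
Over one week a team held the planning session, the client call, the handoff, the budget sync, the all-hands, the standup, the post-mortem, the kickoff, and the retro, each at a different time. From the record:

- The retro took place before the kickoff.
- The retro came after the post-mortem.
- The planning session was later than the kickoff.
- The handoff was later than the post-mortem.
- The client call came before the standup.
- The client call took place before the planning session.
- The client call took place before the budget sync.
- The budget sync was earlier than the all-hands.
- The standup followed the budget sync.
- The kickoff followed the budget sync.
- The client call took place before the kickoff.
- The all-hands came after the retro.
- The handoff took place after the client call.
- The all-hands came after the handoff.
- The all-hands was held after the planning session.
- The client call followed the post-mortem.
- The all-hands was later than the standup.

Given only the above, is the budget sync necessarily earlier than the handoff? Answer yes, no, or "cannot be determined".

cannot be determined

No chain of stated constraints runs from the budget sync to the handoff, and none runs from the handoff to the budget sync either.
So the relative order of the budget sync and the handoff is not fixed by the given facts.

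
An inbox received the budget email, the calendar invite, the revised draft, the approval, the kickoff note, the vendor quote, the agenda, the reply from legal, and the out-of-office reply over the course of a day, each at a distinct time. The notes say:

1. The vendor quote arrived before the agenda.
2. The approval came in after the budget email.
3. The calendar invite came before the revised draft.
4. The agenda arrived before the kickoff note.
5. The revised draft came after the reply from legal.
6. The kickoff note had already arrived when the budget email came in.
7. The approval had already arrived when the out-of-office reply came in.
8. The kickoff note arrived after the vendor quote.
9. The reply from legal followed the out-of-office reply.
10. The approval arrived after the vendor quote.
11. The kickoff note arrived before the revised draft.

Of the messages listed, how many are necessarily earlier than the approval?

Directly stated before the approval: the budget email and the vendor quote.
The agenda reaches the approval via the agenda → the kickoff note → the budget email → the approval.
The kickoff note reaches the approval via the kickoff note → the budget email → the approval.
That's the agenda, the budget email, the kickoff note, and the vendor quote — 4 in all.

4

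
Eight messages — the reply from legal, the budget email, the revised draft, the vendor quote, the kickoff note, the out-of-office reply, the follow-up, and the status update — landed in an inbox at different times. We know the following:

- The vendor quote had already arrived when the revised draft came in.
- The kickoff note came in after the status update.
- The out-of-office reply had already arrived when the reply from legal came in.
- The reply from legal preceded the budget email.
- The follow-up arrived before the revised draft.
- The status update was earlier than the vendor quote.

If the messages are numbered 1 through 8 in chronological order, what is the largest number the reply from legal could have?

The reply from legal must come before the budget email — 1 message forced after it.
Everything else can be placed before the reply from legal in some valid order, so the reply from legal can sit as late as position 8 − 1 = 7.

7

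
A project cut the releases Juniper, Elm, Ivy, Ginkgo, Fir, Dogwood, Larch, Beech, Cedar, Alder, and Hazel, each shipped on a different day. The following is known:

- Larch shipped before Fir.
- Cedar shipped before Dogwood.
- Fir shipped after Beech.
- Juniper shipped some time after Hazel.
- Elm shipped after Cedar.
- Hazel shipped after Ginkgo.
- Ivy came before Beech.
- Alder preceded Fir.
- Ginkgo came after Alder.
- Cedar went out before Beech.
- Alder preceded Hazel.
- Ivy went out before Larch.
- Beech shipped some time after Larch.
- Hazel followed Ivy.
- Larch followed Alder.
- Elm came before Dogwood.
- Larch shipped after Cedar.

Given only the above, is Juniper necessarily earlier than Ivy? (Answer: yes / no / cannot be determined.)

Tracing the constraints gives Ivy → Hazel → Juniper, so Ivy must come before Juniper.
That means Juniper cannot be before Ivy.

no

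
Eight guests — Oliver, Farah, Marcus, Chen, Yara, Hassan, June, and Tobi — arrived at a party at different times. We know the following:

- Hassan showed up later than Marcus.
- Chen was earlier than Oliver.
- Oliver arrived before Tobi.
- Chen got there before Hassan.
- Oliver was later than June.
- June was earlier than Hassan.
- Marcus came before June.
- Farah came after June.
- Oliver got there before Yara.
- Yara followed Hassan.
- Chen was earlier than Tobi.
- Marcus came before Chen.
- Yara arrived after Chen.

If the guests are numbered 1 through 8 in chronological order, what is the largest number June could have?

3

June must come before Farah, Hassan, Oliver, Tobi, and Yara — 5 guests forced after them.
Everything else can be placed before June in some valid order, so June can sit as late as position 8 − 5 = 3.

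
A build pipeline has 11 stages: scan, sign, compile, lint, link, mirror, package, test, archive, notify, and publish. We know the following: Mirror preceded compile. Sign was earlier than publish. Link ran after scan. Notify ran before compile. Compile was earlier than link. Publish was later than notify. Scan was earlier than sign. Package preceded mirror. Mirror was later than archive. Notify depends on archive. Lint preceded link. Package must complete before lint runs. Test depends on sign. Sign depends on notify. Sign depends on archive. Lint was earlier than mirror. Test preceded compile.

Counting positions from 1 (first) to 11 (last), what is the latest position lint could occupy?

Lint must come before compile, link, and mirror — 3 stages forced after it.
Everything else can be placed before lint in some valid order, so lint can sit as late as position 11 − 3 = 8.

8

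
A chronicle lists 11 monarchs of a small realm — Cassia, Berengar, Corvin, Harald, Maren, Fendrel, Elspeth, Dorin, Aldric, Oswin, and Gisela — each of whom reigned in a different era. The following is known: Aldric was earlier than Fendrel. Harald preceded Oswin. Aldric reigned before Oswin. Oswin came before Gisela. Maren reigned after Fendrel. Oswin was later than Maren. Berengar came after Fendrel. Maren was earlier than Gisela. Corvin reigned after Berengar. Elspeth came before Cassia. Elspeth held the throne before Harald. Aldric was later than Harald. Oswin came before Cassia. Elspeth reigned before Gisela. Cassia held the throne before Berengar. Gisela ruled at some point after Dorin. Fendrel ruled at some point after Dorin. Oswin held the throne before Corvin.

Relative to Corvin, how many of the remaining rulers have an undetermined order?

Forced before Corvin: Aldric, Berengar, Cassia, Dorin, Elspeth, Fendrel, Harald, Maren, and Oswin.
That leaves Gisela with no forced order relative to Corvin — 1.

1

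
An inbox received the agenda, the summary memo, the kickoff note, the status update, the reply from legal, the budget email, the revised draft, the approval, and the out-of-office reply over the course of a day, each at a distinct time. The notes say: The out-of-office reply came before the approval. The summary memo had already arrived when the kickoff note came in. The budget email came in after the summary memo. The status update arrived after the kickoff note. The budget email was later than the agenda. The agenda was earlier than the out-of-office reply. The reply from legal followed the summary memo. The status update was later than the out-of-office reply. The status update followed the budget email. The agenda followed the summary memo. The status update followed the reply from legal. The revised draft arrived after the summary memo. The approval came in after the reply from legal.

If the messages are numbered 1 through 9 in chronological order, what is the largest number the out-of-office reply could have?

The out-of-office reply must come before the approval and the status update — 2 messages forced after it.
Everything else can be placed before the out-of-office reply in some valid order, so the out-of-office reply can sit as late as position 9 − 2 = 7.

7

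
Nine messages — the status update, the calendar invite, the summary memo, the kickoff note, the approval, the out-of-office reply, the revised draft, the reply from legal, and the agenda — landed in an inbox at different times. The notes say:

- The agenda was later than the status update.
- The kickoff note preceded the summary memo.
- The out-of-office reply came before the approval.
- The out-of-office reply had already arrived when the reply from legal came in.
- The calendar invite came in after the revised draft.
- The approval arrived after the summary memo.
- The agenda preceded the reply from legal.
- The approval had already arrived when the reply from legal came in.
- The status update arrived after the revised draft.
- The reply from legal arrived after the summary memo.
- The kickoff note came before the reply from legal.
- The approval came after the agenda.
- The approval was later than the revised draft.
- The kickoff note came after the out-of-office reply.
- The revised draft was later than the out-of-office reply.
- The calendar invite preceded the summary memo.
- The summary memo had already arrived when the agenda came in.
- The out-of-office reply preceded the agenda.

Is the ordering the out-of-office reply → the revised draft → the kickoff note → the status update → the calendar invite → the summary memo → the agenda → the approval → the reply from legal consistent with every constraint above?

yes

Check each stated constraint against the proposed order — e.g. the out-of-office reply is ahead of the approval; the out-of-office reply is ahead of the reply from legal. Every pair is in the required order; nothing is violated.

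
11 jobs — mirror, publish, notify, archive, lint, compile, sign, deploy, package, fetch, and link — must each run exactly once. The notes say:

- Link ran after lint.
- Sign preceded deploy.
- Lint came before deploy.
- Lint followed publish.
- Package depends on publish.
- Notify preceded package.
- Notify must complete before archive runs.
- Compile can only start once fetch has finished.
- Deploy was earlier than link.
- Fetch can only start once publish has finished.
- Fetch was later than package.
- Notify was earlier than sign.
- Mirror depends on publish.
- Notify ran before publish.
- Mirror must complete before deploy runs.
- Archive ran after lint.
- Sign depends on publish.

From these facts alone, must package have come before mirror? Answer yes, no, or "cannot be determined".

No chain of stated constraints runs from package to mirror, and none runs from mirror to package either.
So the relative order of package and mirror is not fixed by the given facts.

cannot be determined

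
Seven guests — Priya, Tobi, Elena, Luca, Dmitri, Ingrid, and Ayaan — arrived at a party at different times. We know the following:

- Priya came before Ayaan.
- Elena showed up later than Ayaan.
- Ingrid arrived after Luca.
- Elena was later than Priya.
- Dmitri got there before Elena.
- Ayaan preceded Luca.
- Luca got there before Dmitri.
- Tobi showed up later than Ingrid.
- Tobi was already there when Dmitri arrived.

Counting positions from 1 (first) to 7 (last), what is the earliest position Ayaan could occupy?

Priya must come before Ayaan — 1 forced predecessor.
Nothing else is forced ahead of Ayaan, so their earliest slot is position 1 + 1 = 2.

2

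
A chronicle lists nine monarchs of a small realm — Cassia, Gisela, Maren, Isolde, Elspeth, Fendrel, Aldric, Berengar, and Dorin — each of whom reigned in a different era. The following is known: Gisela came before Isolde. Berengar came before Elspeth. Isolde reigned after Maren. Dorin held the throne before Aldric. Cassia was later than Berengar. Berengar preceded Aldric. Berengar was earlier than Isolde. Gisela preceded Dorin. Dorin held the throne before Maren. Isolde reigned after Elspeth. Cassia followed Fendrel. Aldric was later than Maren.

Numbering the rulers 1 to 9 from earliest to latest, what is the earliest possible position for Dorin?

2

Gisela must come before Dorin — 1 forced predecessor.
Nothing else is forced ahead of Dorin, so their earliest slot is position 1 + 1 = 2.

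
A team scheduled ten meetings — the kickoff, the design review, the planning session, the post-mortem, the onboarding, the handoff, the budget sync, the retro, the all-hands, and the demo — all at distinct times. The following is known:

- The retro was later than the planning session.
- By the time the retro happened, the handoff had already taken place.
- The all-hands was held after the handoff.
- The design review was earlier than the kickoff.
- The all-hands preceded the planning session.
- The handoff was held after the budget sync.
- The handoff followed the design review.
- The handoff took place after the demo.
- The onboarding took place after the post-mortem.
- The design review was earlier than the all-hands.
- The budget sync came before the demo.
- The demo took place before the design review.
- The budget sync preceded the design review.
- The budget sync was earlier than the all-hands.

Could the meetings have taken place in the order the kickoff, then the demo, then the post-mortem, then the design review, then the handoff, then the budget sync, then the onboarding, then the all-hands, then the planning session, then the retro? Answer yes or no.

no

The constraints require the design review before the kickoff, but in the proposed sequence the kickoff appears ahead of the design review. That one violation is enough.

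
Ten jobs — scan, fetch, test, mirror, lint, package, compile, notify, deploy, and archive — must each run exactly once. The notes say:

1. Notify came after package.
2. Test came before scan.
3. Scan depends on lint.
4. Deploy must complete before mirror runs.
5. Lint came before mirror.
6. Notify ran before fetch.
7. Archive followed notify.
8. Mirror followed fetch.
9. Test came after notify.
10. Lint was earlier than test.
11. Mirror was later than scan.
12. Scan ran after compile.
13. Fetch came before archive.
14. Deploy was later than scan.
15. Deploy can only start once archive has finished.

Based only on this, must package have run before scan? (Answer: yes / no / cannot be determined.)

yes

Chain the constraints: package → notify → test → scan. Each link is directly stated, so package comes before scan.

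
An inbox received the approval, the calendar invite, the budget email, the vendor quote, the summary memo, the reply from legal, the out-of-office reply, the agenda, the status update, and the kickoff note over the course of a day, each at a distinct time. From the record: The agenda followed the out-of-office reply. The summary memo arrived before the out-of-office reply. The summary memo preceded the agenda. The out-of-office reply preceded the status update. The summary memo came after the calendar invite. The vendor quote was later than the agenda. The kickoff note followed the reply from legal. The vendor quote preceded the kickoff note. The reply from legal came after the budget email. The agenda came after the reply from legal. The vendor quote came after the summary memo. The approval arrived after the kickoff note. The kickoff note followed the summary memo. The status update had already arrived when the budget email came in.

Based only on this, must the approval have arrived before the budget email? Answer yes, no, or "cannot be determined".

no

Tracing the constraints gives the budget email → the reply from legal → the kickoff note → the approval, so the budget email must come before the approval.
That means the approval cannot be before the budget email.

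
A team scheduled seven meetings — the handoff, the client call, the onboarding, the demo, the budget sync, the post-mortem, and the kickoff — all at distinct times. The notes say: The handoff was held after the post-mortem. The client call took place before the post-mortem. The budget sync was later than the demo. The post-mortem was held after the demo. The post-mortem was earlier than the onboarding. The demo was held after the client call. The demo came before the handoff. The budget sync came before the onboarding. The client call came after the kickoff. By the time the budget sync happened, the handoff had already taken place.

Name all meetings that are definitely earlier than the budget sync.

Directly stated before the budget sync: the demo and the handoff.
The client call reaches the budget sync via the client call → the demo → the budget sync.
The kickoff reaches the budget sync via the kickoff → the client call → the demo → the budget sync.
The post-mortem reaches the budget sync via the post-mortem → the handoff → the budget sync.

the client call, the demo, the handoff, the kickoff, the post-mortem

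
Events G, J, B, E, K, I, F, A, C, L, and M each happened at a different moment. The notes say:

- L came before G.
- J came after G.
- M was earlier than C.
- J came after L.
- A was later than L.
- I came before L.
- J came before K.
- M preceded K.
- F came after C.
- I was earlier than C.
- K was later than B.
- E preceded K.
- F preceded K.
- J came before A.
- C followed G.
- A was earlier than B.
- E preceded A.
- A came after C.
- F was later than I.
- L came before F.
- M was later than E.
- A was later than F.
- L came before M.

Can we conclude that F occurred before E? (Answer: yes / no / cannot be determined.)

Tracing the constraints gives E → M → C → F, so E must come before F.
That means F cannot be before E.

no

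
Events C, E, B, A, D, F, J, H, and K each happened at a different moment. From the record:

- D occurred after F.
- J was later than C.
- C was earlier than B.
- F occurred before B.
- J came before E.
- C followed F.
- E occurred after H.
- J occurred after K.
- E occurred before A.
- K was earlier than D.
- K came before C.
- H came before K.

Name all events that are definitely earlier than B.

Directly stated before B: C and F.
H reaches B via H → K → C → B.
K reaches B via K → C → B.

C, F, H, K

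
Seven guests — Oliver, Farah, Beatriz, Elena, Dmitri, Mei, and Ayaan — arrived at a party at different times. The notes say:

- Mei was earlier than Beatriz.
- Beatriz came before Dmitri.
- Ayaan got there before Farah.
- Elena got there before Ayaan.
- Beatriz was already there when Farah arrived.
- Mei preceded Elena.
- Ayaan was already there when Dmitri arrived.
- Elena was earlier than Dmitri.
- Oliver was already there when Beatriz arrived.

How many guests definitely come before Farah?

5

Directly stated before Farah: Ayaan and Beatriz.
Elena reaches Farah via Elena → Ayaan → Farah.
Mei reaches Farah via Mei → Beatriz → Farah.
Oliver reaches Farah via Oliver → Beatriz → Farah.
No chain forces Dmitri ahead of Farah.
That's Ayaan, Beatriz, Elena, Mei, and Oliver — 5 in all.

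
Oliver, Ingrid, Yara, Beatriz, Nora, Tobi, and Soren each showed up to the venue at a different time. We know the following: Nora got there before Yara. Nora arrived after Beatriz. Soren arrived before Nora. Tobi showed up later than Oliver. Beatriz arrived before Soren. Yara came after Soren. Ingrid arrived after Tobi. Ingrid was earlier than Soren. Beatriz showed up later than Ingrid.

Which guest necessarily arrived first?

Oliver has a chain of constraints placing them before every other guest, so Oliver must be first.

Oliver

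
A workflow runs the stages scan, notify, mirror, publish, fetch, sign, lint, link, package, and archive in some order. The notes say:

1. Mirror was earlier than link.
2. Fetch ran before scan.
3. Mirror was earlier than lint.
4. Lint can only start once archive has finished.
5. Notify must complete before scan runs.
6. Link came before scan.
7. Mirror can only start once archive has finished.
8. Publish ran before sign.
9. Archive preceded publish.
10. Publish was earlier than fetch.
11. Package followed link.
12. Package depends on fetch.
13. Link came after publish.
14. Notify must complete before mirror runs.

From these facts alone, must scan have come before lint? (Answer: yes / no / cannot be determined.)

No chain of stated constraints runs from scan to lint, and none runs from lint to scan either.
So the relative order of scan and lint is not fixed by the given facts.

cannot be determined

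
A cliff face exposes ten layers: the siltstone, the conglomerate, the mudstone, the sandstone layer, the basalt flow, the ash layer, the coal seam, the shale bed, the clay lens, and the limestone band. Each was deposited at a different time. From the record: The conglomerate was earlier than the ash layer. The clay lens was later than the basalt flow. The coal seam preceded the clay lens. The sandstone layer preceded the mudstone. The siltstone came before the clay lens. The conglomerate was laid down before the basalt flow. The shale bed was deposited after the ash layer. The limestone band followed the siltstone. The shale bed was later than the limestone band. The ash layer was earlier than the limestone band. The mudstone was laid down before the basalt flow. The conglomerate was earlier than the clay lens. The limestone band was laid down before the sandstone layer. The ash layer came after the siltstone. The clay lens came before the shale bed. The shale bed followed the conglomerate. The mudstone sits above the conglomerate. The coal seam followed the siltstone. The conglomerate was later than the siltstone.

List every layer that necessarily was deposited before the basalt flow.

Directly stated before the basalt flow: the conglomerate and the mudstone.
The ash layer reaches the basalt flow via the ash layer → the limestone band → the sandstone layer → the mudstone → the basalt flow.
The limestone band reaches the basalt flow via the limestone band → the sandstone layer → the mudstone → the basalt flow.
The sandstone layer reaches the basalt flow via the sandstone layer → the mudstone → the basalt flow.
Likewise the siltstone reaches the basalt flow by chaining the stated constraints.
No chain forces the shale bed (or any of the others) ahead of the basalt flow.

the ash layer, the conglomerate, the limestone band, the mudstone, the sandstone layer, the siltstone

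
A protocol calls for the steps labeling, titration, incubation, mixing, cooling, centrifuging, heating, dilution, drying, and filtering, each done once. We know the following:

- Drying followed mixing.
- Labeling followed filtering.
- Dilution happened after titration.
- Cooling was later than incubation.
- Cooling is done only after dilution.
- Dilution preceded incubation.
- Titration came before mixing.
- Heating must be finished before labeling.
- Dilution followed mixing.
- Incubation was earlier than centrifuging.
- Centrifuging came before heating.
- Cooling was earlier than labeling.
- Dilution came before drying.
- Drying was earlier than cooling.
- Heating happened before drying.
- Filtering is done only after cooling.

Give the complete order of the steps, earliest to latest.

titration, mixing, dilution, incubation, centrifuging, heating, drying, cooling, filtering, labeling

The constraints fix every adjacent pair, so only one ordering works:
titration → mixing → dilution → incubation → centrifuging → heating → drying → cooling → filtering → labeling.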